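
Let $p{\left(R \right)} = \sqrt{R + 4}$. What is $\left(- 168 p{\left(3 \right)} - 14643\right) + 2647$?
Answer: $-11996 - 168 \sqrt{7} \approx -12440.0$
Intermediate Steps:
$p{\left(R \right)} = \sqrt{4 + R}$
$\left(- 168 p{\left(3 \right)} - 14643\right) + 2647 = \left(- 168 \sqrt{4 + 3} - 14643\right) + 2647 = \left(- 168 \sqrt{7} - 14643\right) + 2647 = \left(-14643 - 168 \sqrt{7}\right) + 2647 = -11996 - 168 \sqrt{7}$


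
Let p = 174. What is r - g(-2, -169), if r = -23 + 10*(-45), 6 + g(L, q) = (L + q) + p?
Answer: -470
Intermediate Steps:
g(L, q) = 168 + L + q (g(L, q) = -6 + ((L + q) + 174) = -6 + (174 + L + q) = 168 + L + q)
r = -473 (r = -23 - 450 = -473)
r - g(-2, -169) = -473 - (168 - 2 - 169) = -473 - 1*(-3) = -473 + 3 = -470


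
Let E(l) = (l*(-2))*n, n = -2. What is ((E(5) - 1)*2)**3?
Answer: 54872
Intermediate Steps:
E(l) = 4*l (E(l) = (l*(-2))*(-2) = -2*l*(-2) = 4*l)
((E(5) - 1)*2)**3 = ((4*5 - 1)*2)**3 = ((20 - 1)*2)**3 = (19*2)**3 = 38**3 = 54872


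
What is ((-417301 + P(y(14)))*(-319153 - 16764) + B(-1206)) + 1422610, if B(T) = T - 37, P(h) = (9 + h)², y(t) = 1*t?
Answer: 140002221291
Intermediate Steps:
y(t) = t
B(T) = -37 + T
((-417301 + P(y(14)))*(-319153 - 16764) + B(-1206)) + 1422610 = ((-417301 + (9 + 14)²)*(-319153 - 16764) + (-37 - 1206)) + 1422610 = ((-417301 + 23²)*(-335917) - 1243) + 1422610 = ((-417301 + 529)*(-335917) - 1243) + 1422610 = (-416772*(-335917) - 1243) + 1422610 = (140000799924 - 1243) + 1422610 = 140000798681 + 1422610 = 140002221291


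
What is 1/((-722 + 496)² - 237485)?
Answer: -1/186409 ≈ -5.3645e-6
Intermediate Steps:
1/((-722 + 496)² - 237485) = 1/((-226)² - 237485) = 1/(51076 - 237485) = 1/(-186409) = -1/186409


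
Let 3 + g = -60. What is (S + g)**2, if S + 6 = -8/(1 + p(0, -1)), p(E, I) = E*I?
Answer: 5929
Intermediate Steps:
g = -63 (g = -3 - 60 = -63)
S = -14 (S = -6 - 8/(1 + 0*(-1)) = -6 - 8/(1 + 0) = -6 - 8/1 = -6 + 1*(-8) = -6 - 8 = -14)
(S + g)**2 = (-14 - 63)**2 = (-77)**2 = 5929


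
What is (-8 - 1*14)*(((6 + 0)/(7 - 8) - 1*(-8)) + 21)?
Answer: -506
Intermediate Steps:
(-8 - 1*14)*(((6 + 0)/(7 - 8) - 1*(-8)) + 21) = (-8 - 14)*((6/(-1) + 8) + 21) = -22*((6*(-1) + 8) + 21) = -22*((-6 + 8) + 21) = -22*(2 + 21) = -22*23 = -506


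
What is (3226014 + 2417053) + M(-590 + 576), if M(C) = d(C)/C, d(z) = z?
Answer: 5643068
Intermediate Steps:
M(C) = 1 (M(C) = C/C = 1)
(3226014 + 2417053) + M(-590 + 576) = (3226014 + 2417053) + 1 = 5643067 + 1 = 5643068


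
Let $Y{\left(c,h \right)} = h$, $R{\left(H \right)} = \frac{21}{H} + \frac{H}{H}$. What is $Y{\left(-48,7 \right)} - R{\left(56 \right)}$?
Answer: $\frac{45}{8} \approx 5.625$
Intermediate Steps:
$R{\left(H \right)} = 1 + \frac{21}{H}$ ($R{\left(H \right)} = \frac{21}{H} + 1 = 1 + \frac{21}{H}$)
$Y{\left(-48,7 \right)} - R{\left(56 \right)} = 7 - \frac{21 + 56}{56} = 7 - \frac{1}{56} \cdot 77 = 7 - \frac{11}{8} = \frac{45}{8}$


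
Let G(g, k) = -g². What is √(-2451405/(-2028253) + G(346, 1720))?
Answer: I*√492483933665643979/2028253 ≈ 346.0*I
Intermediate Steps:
√(-2451405/(-2028253) + G(346, 1720)) = √(-2451405/(-2028253) - 1*346²) = √(-2451405*(-1/2028253) - 1*119716) = √(2451405/2028253 - 119716) = √(-242811884743/2028253) = I*√492483933665643979/2028253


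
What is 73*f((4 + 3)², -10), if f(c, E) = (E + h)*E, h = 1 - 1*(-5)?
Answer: 2920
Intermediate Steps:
h = 6 (h = 1 + 5 = 6)
f(c, E) = E*(6 + E) (f(c, E) = (E + 6)*E = (6 + E)*E = E*(6 + E))
73*f((4 + 3)², -10) = 73*(-10*(6 - 10)) = 73*(-10*(-4)) = 73*40 = 2920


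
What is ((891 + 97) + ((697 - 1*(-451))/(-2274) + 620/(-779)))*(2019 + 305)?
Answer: 2031041761112/885723 ≈ 2.2931e+6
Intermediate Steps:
((891 + 97) + ((697 - 1*(-451))/(-2274) + 620/(-779)))*(2019 + 305) = (988 + ((697 + 451)*(-1/2274) + 620*(-1/779)))*2324 = (988 + (1148*(-1/2274) - 620/779))*2324 = (988 + (-574/1137 - 620/779))*2324 = (988 - 1152086/885723)*2324 = (873942238/885723)*2324 = 2031041761112/885723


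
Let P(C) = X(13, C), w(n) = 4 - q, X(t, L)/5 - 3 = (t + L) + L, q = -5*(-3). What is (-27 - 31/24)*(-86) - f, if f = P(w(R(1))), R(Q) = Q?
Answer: 29557/12 ≈ 2463.1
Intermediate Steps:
q = 15
X(t, L) = 15 + 5*t + 10*L (X(t, L) = 15 + 5*((t + L) + L) = 15 + 5*((L + t) + L) = 15 + 5*(t + 2*L) = 15 + (5*t + 10*L) = 15 + 5*t + 10*L)
w(n) = -11 (w(n) = 4 - 1*15 = 4 - 15 = -11)
P(C) = 80 + 10*C (P(C) = 15 + 5*13 + 10*C = 15 + 65 + 10*C = 80 + 10*C)
f = -30 (f = 80 + 10*(-11) = 80 - 110 = -30)
(-27 - 31/24)*(-86) - f = (-27 - 31/24)*(-86) - 1*(-30) = (-27 - 31*1/24)*(-86) + 30 = (-27 - 31/24)*(-86) + 30 = -679/24*(-86) + 30 = 29197/12 + 30 = 29557/12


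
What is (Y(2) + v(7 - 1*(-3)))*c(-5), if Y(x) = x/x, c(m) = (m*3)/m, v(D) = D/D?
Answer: 6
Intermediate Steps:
v(D) = 1
c(m) = 3 (c(m) = (3*m)/m = 3)
Y(x) = 1
(Y(2) + v(7 - 1*(-3)))*c(-5) = (1 + 1)*3 = 2*3 = 6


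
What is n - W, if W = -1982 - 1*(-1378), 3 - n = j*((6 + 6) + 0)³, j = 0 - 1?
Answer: 2335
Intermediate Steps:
j = -1
n = 1731 (n = 3 - (-1)*((6 + 6) + 0)³ = 3 - (-1)*(12 + 0)³ = 3 - (-1)*12³ = 3 - (-1)*1728 = 3 - 1*(-1728) = 3 + 1728 = 1731)
W = -604 (W = -1982 + 1378 = -604)
n - W = 1731 - 1*(-604) = 1731 + 604 = 2335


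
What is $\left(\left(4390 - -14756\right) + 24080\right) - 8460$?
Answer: $34766$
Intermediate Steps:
$\left(\left(4390 - -14756\right) + 24080\right) - 8460 = \left(\left(4390 + 14756\right) + 24080\right) - 8460 = \left(19146 + 24080\right) - 8460 = 43226 - 8460 = 34766$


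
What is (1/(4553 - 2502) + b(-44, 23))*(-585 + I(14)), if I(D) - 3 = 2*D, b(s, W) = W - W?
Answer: -554/2051 ≈ -0.27011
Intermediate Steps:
b(s, W) = 0
I(D) = 3 + 2*D
(1/(4553 - 2502) + b(-44, 23))*(-585 + I(14)) = (1/(4553 - 2502) + 0)*(-585 + (3 + 2*14)) = (1/2051 + 0)*(-585 + (3 + 28)) = (1/2051 + 0)*(-585 + 31) = (1/2051)*(-554) = -554/2051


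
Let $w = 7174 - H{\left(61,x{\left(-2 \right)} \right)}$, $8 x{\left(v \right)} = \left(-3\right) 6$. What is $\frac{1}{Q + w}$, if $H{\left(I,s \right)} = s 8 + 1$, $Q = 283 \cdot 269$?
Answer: $\frac{1}{83318} \approx 1.2002 \cdot 10^{-5}$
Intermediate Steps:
$x{\left(v \right)} = - \frac{9}{4}$ ($x{\left(v \right)} = \frac{\left(-3\right) 6}{8} = \frac{1}{8} \left(-18\right) = - \frac{9}{4}$)
$Q = 76127$
$H{\left(I,s \right)} = 1 + 8 s$ ($H{\left(I,s \right)} = 8 s + 1 = 1 + 8 s$)
$w = 7191$ ($w = 7174 - \left(1 + 8 \left(- \frac{9}{4}\right)\right) = 7174 - \left(1 - 18\right) = 7174 - -17 = 7174 + 17 = 7191$)
$\frac{1}{Q + w} = \frac{1}{76127 + 7191} = \frac{1}{83318}$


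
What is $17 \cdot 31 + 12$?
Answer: $539$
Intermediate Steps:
$17 \cdot 31 + 12 = 527 + 12 = 539$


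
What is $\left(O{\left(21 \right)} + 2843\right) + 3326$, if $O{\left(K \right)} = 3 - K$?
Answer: $6151$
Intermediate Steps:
$\left(O{\left(21 \right)} + 2843\right) + 3326 = \left(\left(3 - 21\right) + 2843\right) + 3326 = \left(-18 + 2843\right) + 3326 = 2825 + 3326 = 6151$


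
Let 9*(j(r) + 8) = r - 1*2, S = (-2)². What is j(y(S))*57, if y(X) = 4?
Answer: -1330/3 ≈ -443.33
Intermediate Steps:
S = 4
j(r) = -74/9 + r/9 (j(r) = -8 + (r - 1*2)/9 = -8 + (r - 2)/9 = -8 + (-2 + r)/9 = -8 + (-2/9 + r/9) = -74/9 + r/9)
j(y(S))*57 = (-74/9 + (⅑)*4)*57 = (-74/9 + 4/9)*57 = -70/9*57 = -1330/3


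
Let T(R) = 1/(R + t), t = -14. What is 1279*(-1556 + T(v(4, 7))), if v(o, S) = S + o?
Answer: -5971651/3 ≈ -1.9906e+6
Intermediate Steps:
T(R) = 1/(-14 + R) (T(R) = 1/(R - 14) = 1/(-14 + R))
1279*(-1556 + T(v(4, 7))) = 1279*(-1556 + 1/(-14 + (7 + 4))) = 1279*(-1556 + 1/(-14 + 11)) = 1279*(-1556 + 1/(-3)) = 1279*(-1556 - ⅓) = 1279*(-4669/3) = -5971651/3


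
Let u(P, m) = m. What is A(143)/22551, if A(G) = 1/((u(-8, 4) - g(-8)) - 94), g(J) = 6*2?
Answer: -1/2300202 ≈ -4.3474e-7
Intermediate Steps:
g(J) = 12
A(G) = -1/102 (A(G) = 1/((4 - 1*12) - 94) = 1/((4 - 12) - 94) = 1/(-8 - 94) = 1/(-102) = -1/102)
A(143)/22551 = -1/102/22551 = -1/102*1/22551 = -1/2300202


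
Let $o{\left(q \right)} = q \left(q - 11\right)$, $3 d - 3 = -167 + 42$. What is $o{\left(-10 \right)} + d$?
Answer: $\frac{508}{3} \approx 169.33$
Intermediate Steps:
$d = - \frac{122}{3}$ ($d = 1 + \frac{-167 + 42}{3} = 1 + \frac{1}{3} \left(-125\right) = 1 - \frac{125}{3} = - \frac{122}{3} \approx -40.667$)
$o{\left(q \right)} = q \left(-11 + q\right)$
$o{\left(-10 \right)} + d = - 10 \left(-11 - 10\right) - \frac{122}{3} = \left(-10\right) \left(-21\right) - \frac{122}{3} = 210 - \frac{122}{3} = \frac{508}{3}$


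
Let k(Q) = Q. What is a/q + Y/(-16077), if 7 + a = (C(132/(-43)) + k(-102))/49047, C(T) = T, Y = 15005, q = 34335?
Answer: -24151067254564/25870835460771 ≈ -0.93353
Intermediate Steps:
a = -4922555/703007 (a = -7 + (132/(-43) - 102)/49047 = -7 + (132*(-1/43) - 102)*(1/49047) = -7 + (-132/43 - 102)*(1/49047) = -7 - 4518/43*1/49047 = -7 - 1506/703007 = -4922555/703007 ≈ -7.0021)
a/q + Y/(-16077) = -4922555/703007/34335 + 15005/(-16077) = -4922555/703007*1/34335 + 15005*(-1/16077) = -984511/4827549069 - 15005/16077 = -24151067254564/25870835460771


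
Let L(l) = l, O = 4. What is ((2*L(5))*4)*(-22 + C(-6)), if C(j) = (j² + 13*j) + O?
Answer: -2400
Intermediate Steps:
C(j) = 4 + j² + 13*j (C(j) = (j² + 13*j) + 4 = 4 + j² + 13*j)
((2*L(5))*4)*(-22 + C(-6)) = ((2*5)*4)*(-22 + (4 + (-6)² + 13*(-6))) = (10*4)*(-22 + (4 + 36 - 78)) = 40*(-22 - 38) = 40*(-60) = -2400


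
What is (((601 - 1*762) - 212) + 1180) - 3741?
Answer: -2934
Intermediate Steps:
(((601 - 1*762) - 212) + 1180) - 3741 = (((601 - 762) - 212) + 1180) - 3741 = ((-161 - 212) + 1180) - 3741 = (-373 + 1180) - 3741 = 807 - 3741 = -2934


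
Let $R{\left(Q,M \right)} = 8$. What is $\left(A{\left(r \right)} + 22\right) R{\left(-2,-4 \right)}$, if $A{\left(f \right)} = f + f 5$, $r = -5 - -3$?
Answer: $80$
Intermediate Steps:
$r = -2$ ($r = -5 + 3 = -2$)
$A{\left(f \right)} = 6 f$ ($A{\left(f \right)} = f + 5 f = 6 f$)
$\left(A{\left(r \right)} + 22\right) R{\left(-2,-4 \right)} = \left(6 \left(-2\right) + 22\right) 8 = \left(-12 + 22\right) 8 = 10 \cdot 8 = 80$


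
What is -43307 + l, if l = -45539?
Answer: -88846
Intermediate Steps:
-43307 + l = -43307 - 45539 = -88846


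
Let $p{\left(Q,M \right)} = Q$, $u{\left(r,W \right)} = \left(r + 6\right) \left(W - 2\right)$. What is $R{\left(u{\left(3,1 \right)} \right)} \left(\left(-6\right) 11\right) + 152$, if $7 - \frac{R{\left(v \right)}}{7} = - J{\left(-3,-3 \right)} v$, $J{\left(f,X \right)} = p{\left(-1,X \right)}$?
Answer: $-7240$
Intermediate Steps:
$u{\left(r,W \right)} = \left(-2 + W\right) \left(6 + r\right)$ ($u{\left(r,W \right)} = \left(6 + r\right) \left(-2 + W\right) = \left(-2 + W\right) \left(6 + r\right)$)
$J{\left(f,X \right)} = -1$
$R{\left(v \right)} = 49 - 7 v$ ($R{\left(v \right)} = 49 - 7 \left(-1\right) \left(-1\right) v = 49 - 7 \cdot 1 v = 49 - 7 v$)
$R{\left(u{\left(3,1 \right)} \right)} \left(\left(-6\right) 11\right) + 152 = \left(49 - 7 \left(-12 - 6 + 6 \cdot 1 + 1 \cdot 3\right)\right) \left(\left(-6\right) 11\right) + 152 = \left(49 - 7 \left(-12 - 6 + 6 + 3\right)\right) \left(-66\right) + 152 = \left(49 - -63\right) \left(-66\right) + 152 = \left(49 + 63\right) \left(-66\right) + 152 = 112 \left(-66\right) + 152 = -7392 + 152 = -7240$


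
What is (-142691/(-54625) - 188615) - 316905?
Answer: -27613887309/54625 ≈ -5.0552e+5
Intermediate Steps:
(-142691/(-54625) - 188615) - 316905 = (-142691*(-1/54625) - 188615) - 316905 = (142691/54625 - 188615) - 316905 = -10302951684/54625 - 316905 = -27613887309/54625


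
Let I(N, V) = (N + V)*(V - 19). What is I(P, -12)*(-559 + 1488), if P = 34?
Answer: -633578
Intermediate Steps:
I(N, V) = (-19 + V)*(N + V) (I(N, V) = (N + V)*(-19 + V) = (-19 + V)*(N + V))
I(P, -12)*(-559 + 1488) = ((-12)² - 19*34 - 19*(-12) + 34*(-12))*(-559 + 1488) = (144 - 646 + 228 - 408)*929 = -682*929 = -633578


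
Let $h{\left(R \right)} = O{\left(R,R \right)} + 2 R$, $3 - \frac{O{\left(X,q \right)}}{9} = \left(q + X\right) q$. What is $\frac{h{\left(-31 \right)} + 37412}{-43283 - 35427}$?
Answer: $- \frac{20079}{78710} \approx -0.2551$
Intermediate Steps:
$O{\left(X,q \right)} = 27 - 9 q \left(X + q\right)$ ($O{\left(X,q \right)} = 27 - 9 \left(q + X\right) q = 27 - 9 \left(X + q\right) q = 27 - 9 q \left(X + q\right)$)
$h{\left(R \right)} = 27 - 18 R^{2} + 2 R$ ($h{\left(R \right)} = \left(27 - 9 R^{2} - 9 R R\right) + 2 R = \left(27 - 9 R^{2} - 9 R^{2}\right) + 2 R = \left(27 - 18 R^{2}\right) + 2 R = 27 - 18 R^{2} + 2 R$)
$\frac{h{\left(-31 \right)} + 37412}{-43283 - 35427} = \frac{\left(27 - 18 \left(-31\right)^{2} + 2 \left(-31\right)\right) + 37412}{-43283 - 35427} = \frac{\left(27 - 17298 - 62\right) + 37412}{-43283 - 35427} = \frac{-17333 + 37412}{-78710} = 20079 \left(- \frac{1}{78710}\right) = - \frac{20079}{78710}$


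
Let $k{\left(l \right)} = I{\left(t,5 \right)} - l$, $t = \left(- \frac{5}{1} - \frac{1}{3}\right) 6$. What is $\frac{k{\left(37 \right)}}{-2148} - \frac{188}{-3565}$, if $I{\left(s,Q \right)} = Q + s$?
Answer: $\frac{157996}{1914405} \approx 0.08253$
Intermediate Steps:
$t = -32$ ($t = \left(\left(-5\right) 1 - \frac{1}{3}\right) 6 = \left(-5 - \frac{1}{3}\right) 6 = \left(- \frac{16}{3}\right) 6 = -32$)
$k{\left(l \right)} = -27 - l$ ($k{\left(l \right)} = \left(5 - 32\right) - l = -27 - l$)
$\frac{k{\left(37 \right)}}{-2148} - \frac{188}{-3565} = \frac{-27 - 37}{-2148} - \frac{188}{-3565} = \left(-27 - 37\right) \left(- \frac{1}{2148}\right) - - \frac{188}{3565} = \left(-64\right) \left(- \frac{1}{2148}\right) + \frac{188}{3565} = \frac{16}{537} + \frac{188}{3565} = \frac{157996}{1914405}$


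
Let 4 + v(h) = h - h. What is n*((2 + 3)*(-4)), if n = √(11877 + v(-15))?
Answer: -20*√11873 ≈ -2179.3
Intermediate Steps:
v(h) = -4 (v(h) = -4 + (h - h) = -4 + 0 = -4)
n = √11873 (n = √(11877 - 4) = √11873 ≈ 108.96)
n*((2 + 3)*(-4)) = √11873*((2 + 3)*(-4)) = √11873*(5*(-4)) = √11873*(-20) = -20*√11873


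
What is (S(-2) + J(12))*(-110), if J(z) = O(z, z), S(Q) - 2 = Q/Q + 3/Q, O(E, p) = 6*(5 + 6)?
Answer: -7425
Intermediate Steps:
O(E, p) = 66 (O(E, p) = 6*11 = 66)
S(Q) = 3 + 3/Q (S(Q) = 2 + (Q/Q + 3/Q) = 2 + (1 + 3/Q) = 3 + 3/Q)
J(z) = 66
(S(-2) + J(12))*(-110) = ((3 + 3/(-2)) + 66)*(-110) = ((3 + 3*(-1/2)) + 66)*(-110) = ((3 - 3/2) + 66)*(-110) = (3/2 + 66)*(-110) = (135/2)*(-110) = -7425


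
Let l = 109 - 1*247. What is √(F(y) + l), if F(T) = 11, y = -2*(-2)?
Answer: I*√127 ≈ 11.269*I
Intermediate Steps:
y = 4
l = -138 (l = 109 - 247 = -138)
√(F(y) + l) = √(11 - 138) = √(-127) = I*√127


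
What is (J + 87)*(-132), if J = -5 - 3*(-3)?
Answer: -12012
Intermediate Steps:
J = 4 (J = -5 + 9 = 4)
(J + 87)*(-132) = (4 + 87)*(-132) = 91*(-132) = -12012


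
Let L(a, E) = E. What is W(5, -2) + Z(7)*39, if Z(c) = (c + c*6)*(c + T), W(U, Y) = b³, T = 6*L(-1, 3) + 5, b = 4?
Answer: 57394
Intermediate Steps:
T = 23 (T = 6*3 + 5 = 18 + 5 = 23)
W(U, Y) = 64 (W(U, Y) = 4³ = 64)
Z(c) = 7*c*(23 + c) (Z(c) = (c + c*6)*(c + 23) = (c + 6*c)*(23 + c) = (7*c)*(23 + c) = 7*c*(23 + c))
W(5, -2) + Z(7)*39 = 64 + (7*7*(23 + 7))*39 = 64 + (7*7*30)*39 = 64 + 1470*39 = 64 + 57330 = 57394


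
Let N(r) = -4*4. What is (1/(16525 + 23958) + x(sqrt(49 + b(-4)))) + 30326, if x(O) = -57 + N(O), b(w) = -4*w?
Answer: 1224732200/40483 ≈ 30253.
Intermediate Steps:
N(r) = -16
x(O) = -73 (x(O) = -57 - 16 = -73)
(1/(16525 + 23958) + x(sqrt(49 + b(-4)))) + 30326 = (1/(16525 + 23958) - 73) + 30326 = (1/40483 - 73) + 30326 = -2955258/40483 + 30326 = 1224732200/40483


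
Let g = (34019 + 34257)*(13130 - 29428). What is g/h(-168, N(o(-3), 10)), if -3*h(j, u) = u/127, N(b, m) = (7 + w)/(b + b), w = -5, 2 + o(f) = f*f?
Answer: 2967736915416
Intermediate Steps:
o(f) = -2 + f² (o(f) = -2 + f*f = -2 + f²)
g = -1112762248 (g = 68276*(-16298) = -1112762248)
N(b, m) = 1/b (N(b, m) = (7 - 5)/(b + b) = 2/((2*b)) = 2*(1/(2*b)) = 1/b)
h(j, u) = -u/381 (h(j, u) = -u/(3*127) = -u/381)
g/h(-168, N(o(-3), 10)) = -1112762248/((-1/(381*(-2 + (-3)²)))) = -1112762248/((-1/(381*(-2 + 9)))) = -1112762248/((-1/381/7)) = -1112762248/((-1/381*⅐)) = -1112762248/(-1/2667) = -1112762248*(-2667) = 2967736915416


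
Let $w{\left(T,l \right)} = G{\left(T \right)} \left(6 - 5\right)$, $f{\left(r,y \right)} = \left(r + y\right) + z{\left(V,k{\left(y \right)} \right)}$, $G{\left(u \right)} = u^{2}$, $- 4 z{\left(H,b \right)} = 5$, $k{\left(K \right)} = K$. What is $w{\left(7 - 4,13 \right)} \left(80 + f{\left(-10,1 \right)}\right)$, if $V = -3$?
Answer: $\frac{2511}{4} \approx 627.75$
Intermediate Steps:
$z{\left(H,b \right)} = - \frac{5}{4}$ ($z{\left(H,b \right)} = \left(- \frac{1}{4}\right) 5 = - \frac{5}{4}$)
$f{\left(r,y \right)} = - \frac{5}{4} + r + y$ ($f{\left(r,y \right)} = \left(r + y\right) - \frac{5}{4} = - \frac{5}{4} + r + y$)
$w{\left(T,l \right)} = T^{2}$ ($w{\left(T,l \right)} = T^{2} \left(6 - 5\right) = T^{2} \cdot 1 = T^{2}$)
$w{\left(7 - 4,13 \right)} \left(80 + f{\left(-10,1 \right)}\right) = \left(7 - 4\right)^{2} \left(80 - \frac{41}{4}\right) = 3^{2} \cdot \frac{279}{4} = 9 \cdot \frac{279}{4} = \frac{2511}{4}$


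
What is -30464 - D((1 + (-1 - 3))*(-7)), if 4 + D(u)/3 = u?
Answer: -30515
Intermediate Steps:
D(u) = -12 + 3*u
-30464 - D((1 + (-1 - 3))*(-7)) = -30464 - (-12 + 3*((1 + (-1 - 3))*(-7))) = -30464 - (-12 + 3*((1 - 4)*(-7))) = -30464 - (-12 + 3*(-3*(-7))) = -30464 - (-12 + 3*21) = -30464 - (-12 + 63) = -30464 - 1*51 = -30464 - 51 = -30515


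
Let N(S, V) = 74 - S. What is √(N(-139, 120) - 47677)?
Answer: 2*I*√11866 ≈ 217.86*I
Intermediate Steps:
√(N(-139, 120) - 47677) = √((74 - 1*(-139)) - 47677) = √((74 + 139) - 47677) = √(213 - 47677) = √(-47464) = 2*I*√11866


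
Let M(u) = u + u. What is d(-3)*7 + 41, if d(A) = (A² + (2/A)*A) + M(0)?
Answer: 118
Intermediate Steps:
M(u) = 2*u
d(A) = 2 + A² (d(A) = (A² + (2/A)*A) + 2*0 = (A² + 2) + 0 = (2 + A²) + 0 = 2 + A²)
d(-3)*7 + 41 = (2 + (-3)²)*7 + 41 = (2 + 9)*7 + 41 = 11*7 + 41 = 77 + 41 = 118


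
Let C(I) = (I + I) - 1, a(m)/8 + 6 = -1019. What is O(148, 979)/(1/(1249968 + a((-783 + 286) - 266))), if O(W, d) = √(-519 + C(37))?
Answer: 1241768*I*√446 ≈ 2.6225e+7*I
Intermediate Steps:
a(m) = -8200 (a(m) = -48 + 8*(-1019) = -48 - 8152 = -8200)
C(I) = -1 + 2*I (C(I) = 2*I - 1 = -1 + 2*I)
O(W, d) = I*√446 (O(W, d) = √(-519 + (-1 + 2*37)) = √(-519 + (-1 + 74)) = √(-519 + 73) = √(-446) = I*√446)
O(148, 979)/(1/(1249968 + a((-783 + 286) - 266))) = (I*√446)/(1/(1249968 - 8200)) = (I*√446)/(1/1241768) = (I*√446)*1241768 = 1241768*I*√446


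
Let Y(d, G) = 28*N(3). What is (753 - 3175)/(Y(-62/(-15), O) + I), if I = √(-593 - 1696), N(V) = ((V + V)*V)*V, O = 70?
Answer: -174384/108973 + 346*I*√2289/326919 ≈ -1.6003 + 0.050636*I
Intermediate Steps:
N(V) = 2*V³ (N(V) = ((2*V)*V)*V = (2*V²)*V = 2*V³)
I = I*√2289 (I = √(-2289) = I*√2289 ≈ 47.844*I)
Y(d, G) = 1512 (Y(d, G) = 28*(2*3³) = 28*(2*27) = 28*54 = 1512)
(753 - 3175)/(Y(-62/(-15), O) + I) = (753 - 3175)/(1512 + I*√2289) = -2422/(1512 + I*√2289)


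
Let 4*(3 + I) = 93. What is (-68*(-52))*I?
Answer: 71604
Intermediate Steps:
I = 81/4 (I = -3 + (1/4)*93 = -3 + 93/4 = 81/4 ≈ 20.250)
(-68*(-52))*I = -68*(-52)*(81/4) = 3536*(81/4) = 71604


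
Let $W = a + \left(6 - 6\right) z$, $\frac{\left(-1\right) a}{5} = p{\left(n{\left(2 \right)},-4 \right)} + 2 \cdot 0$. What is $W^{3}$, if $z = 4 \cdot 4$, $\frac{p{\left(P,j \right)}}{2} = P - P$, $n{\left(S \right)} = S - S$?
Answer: $0$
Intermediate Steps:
$n{\left(S \right)} = 0$
$p{\left(P,j \right)} = 0$ ($p{\left(P,j \right)} = 2 \left(P - P\right) = 2 \cdot 0 = 0$)
$z = 16$
$a = 0$ ($a = - 5 \left(0 + 2 \cdot 0\right) = - 5 \left(0 + 0\right) = \left(-5\right) 0 = 0$)
$W = 0$ ($W = 0 + \left(6 - 6\right) 16 = 0 + 0 \cdot 16 = 0 + 0 = 0$)
$W^{3} = 0^{3} = 0$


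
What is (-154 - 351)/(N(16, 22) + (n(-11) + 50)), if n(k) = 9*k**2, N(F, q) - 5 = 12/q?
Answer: -1111/2518 ≈ -0.44122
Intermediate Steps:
N(F, q) = 5 + 12/q
(-154 - 351)/(N(16, 22) + (n(-11) + 50)) = (-154 - 351)/((5 + 12/22) + (9*(-11)**2 + 50)) = -505/((5 + 12*(1/22)) + (9*121 + 50)) = -505/((5 + 6/11) + (1089 + 50)) = -505/(61/11 + 1139) = -505/12590/11 = -505*11/12590 = -1111/2518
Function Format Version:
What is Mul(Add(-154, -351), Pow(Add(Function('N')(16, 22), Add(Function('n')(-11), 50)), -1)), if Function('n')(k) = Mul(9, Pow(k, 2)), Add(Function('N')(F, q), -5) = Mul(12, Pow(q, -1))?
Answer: Rational(-1111, 2518) ≈ -0.44122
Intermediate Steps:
Function('N')(F, q) = Add(5, Mul(12, Pow(q, -1)))
Mul(Add(-154, -351), Pow(Add(Function('N')(16, 22), Add(Function('n')(-11), 50)), -1)) = Mul(Add(-154, -351), Pow(Add(Add(5, Mul(12, Pow(22, -1))), Add(Mul(9, Pow(-11, 2)), 50)), -1)) = Mul(-505, Pow(Add(Add(5, Mul(12, Rational(1, 22))), Add(Mul(9, 121), 50)), -1)) = Mul(-505, Pow(Add(Add(5, Rational(6, 11)), Add(1089, 50)), -1)) = Mul(-505, Pow(Add(Rational(61, 11), 1139), -1)) = Mul(-505, Pow(Rational(12590, 11), -1)) = Mul(-505, Rational(11, 12590)) = Rational(-1111, 2518)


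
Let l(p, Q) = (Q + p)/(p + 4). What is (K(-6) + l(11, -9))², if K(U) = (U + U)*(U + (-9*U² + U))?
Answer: 3658072324/225 ≈ 1.6258e+7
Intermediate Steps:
l(p, Q) = (Q + p)/(4 + p)
K(U) = 2*U*(-9*U² + 2*U) (K(U) = (2*U)*(U + (-9*U² + U)) = (2*U)*(U + (U - 9*U²)) = (2*U)*(-9*U² + 2*U) = 2*U*(-9*U² + 2*U))
(K(-6) + l(11, -9))² = ((-6)²*(4 - 18*(-6)) + (-9 + 11)/(4 + 11))² = (36*(4 + 108) + 2/15)² = (36*112 + (1/15)*2)² = (4032 + 2/15)² = (60482/15)² = 3658072324/225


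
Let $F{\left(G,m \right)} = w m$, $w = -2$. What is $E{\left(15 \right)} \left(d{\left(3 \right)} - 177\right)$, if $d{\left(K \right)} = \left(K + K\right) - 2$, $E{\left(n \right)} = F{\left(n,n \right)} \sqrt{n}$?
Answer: $5190 \sqrt{15} \approx 20101.0$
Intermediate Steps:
$F{\left(G,m \right)} = - 2 m$
$E{\left(n \right)} = - 2 n^{\frac{3}{2}}$ ($E{\left(n \right)} = - 2 n \sqrt{n} = - 2 n^{\frac{3}{2}}$)
$d{\left(K \right)} = -2 + 2 K$ ($d{\left(K \right)} = 2 K - 2 = -2 + 2 K$)
$E{\left(15 \right)} \left(d{\left(3 \right)} - 177\right) = - 2 \cdot 15^{\frac{3}{2}} \left(\left(-2 + 2 \cdot 3\right) - 177\right) = - 2 \cdot 15 \sqrt{15} \left(\left(-2 + 6\right) - 177\right) = - 30 \sqrt{15} \left(4 - 177\right) = - 30 \sqrt{15} \left(-173\right) = 5190 \sqrt{15}$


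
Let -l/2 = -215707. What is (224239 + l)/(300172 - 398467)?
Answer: -218551/32765 ≈ -6.6703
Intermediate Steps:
l = 431414 (l = -2*(-215707) = 431414)
(224239 + l)/(300172 - 398467) = (224239 + 431414)/(300172 - 398467) = 655653/(-98295) = 655653*(-1/98295) = -218551/32765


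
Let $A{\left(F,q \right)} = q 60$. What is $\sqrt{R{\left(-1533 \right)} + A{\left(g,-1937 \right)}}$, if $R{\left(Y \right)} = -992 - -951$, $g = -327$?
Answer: $i \sqrt{116261} \approx 340.97 i$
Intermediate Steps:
$A{\left(F,q \right)} = 60 q$
$R{\left(Y \right)} = -41$ ($R{\left(Y \right)} = -992 + 951 = -41$)
$\sqrt{R{\left(-1533 \right)} + A{\left(g,-1937 \right)}} = \sqrt{-41 + 60 \left(-1937\right)} = \sqrt{-41 - 116220} = \sqrt{-116261} = i \sqrt{116261}$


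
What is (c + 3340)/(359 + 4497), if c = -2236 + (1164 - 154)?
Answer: 1057/2428 ≈ 0.43534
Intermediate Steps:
c = -1226 (c = -2236 + 1010 = -1226)
(c + 3340)/(359 + 4497) = (-1226 + 3340)/(359 + 4497) = 2114/4856 = 2114*(1/4856) = 1057/2428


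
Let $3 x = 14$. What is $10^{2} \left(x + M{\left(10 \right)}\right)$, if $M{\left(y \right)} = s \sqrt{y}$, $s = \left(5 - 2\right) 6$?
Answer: $\frac{1400}{3} + 1800 \sqrt{10} \approx 6158.8$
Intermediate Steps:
$s = 18$ ($s = 3 \cdot 6 = 18$)
$x = \frac{14}{3}$ ($x = \frac{1}{3} \cdot 14 = \frac{14}{3} \approx 4.6667$)
$M{\left(y \right)} = 18 \sqrt{y}$
$10^{2} \left(x + M{\left(10 \right)}\right) = 10^{2} \left(\frac{14}{3} + 18 \sqrt{10}\right) = 100 \left(\frac{14}{3} + 18 \sqrt{10}\right) = \frac{1400}{3} + 1800 \sqrt{10}$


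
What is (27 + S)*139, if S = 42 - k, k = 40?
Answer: 4031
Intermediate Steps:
S = 2 (S = 42 - 1*40 = 42 - 40 = 2)
(27 + S)*139 = (27 + 2)*139 = 29*139 = 4031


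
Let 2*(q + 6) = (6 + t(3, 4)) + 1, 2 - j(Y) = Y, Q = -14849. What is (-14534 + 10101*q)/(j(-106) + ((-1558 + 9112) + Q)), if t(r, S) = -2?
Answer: 99775/14374 ≈ 6.9414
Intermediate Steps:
j(Y) = 2 - Y
q = -7/2 (q = -6 + ((6 - 2) + 1)/2 = -6 + (4 + 1)/2 = -6 + (1/2)*5 = -6 + 5/2 = -7/2 ≈ -3.5000)
(-14534 + 10101*q)/(j(-106) + ((-1558 + 9112) + Q)) = (-14534 + 10101*(-7/2))/((2 - 1*(-106)) + ((-1558 + 9112) - 14849)) = (-14534 - 70707/2)/((2 + 106) + (7554 - 14849)) = -99775/(2*(108 - 7295)) = -99775/2/(-7187) = -99775/2*(-1/7187) = 99775/14374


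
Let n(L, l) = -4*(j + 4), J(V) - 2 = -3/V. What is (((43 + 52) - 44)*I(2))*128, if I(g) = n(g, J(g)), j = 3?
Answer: -182784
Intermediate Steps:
J(V) = 2 - 3/V
n(L, l) = -28 (n(L, l) = -4*(3 + 4) = -4*7 = -28)
I(g) = -28
(((43 + 52) - 44)*I(2))*128 = (((43 + 52) - 44)*(-28))*128 = ((95 - 44)*(-28))*128 = (51*(-28))*128 = -1428*128 = -182784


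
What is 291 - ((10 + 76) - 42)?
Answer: 247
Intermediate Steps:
291 - ((10 + 76) - 42) = 291 - (86 - 42) = 291 - 1*44 = 291 - 44 = 247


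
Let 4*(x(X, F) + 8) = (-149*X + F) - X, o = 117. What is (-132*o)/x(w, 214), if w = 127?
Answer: 15444/4717 ≈ 3.2741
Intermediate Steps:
x(X, F) = -8 - 75*X/2 + F/4 (x(X, F) = -8 + ((-149*X + F) - X)/4 = -8 + ((F - 149*X) - X)/4 = -8 + (F - 150*X)/4 = -8 + (-75*X/2 + F/4) = -8 - 75*X/2 + F/4)
(-132*o)/x(w, 214) = (-132*117)/(-8 - 75/2*127 + (¼)*214) = -15444/(-8 - 9525/2 + 107/2) = -15444/(-4717) = -15444*(-1/4717) = 15444/4717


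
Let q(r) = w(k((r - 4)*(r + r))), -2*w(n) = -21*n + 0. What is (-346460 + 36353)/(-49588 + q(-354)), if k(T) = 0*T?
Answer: 44301/7084 ≈ 6.2537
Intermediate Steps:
k(T) = 0
w(n) = 21*n/2 (w(n) = -(-21*n + 0)/2 = -(-21)*n/2 = 21*n/2)
q(r) = 0 (q(r) = (21/2)*0 = 0)
(-346460 + 36353)/(-49588 + q(-354)) = (-346460 + 36353)/(-49588 + 0) = -310107/(-49588) = -310107*(-1/49588) = 44301/7084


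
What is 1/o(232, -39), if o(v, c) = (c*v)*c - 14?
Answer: 1/352858 ≈ 2.8340e-6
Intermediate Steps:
o(v, c) = -14 + v*c² (o(v, c) = v*c² - 14 = -14 + v*c²)
1/o(232, -39) = 1/(-14 + 232*(-39)²) = 1/(-14 + 232*1521) = 1/(-14 + 352872) = 1/352858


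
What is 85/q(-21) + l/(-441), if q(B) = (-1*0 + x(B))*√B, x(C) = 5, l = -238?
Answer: 34/63 - 17*I*√21/21 ≈ 0.53968 - 3.7097*I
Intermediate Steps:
q(B) = 5*√B (q(B) = (-1*0 + 5)*√B = (0 + 5)*√B = 5*√B)
85/q(-21) + l/(-441) = 85/((5*√(-21))) - 238/(-441) = 85/((5*(I*√21))) - 238*(-1/441) = 85/((5*I*√21)) + 34/63 = 85*(-I*√21/105) + 34/63 = -17*I*√21/21 + 34/63 = 34/63 - 17*I*√21/21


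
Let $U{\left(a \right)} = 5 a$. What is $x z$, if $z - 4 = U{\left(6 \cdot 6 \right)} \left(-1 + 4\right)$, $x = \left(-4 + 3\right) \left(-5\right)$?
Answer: $2720$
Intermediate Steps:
$x = 5$ ($x = \left(-1\right) \left(-5\right) = 5$)
$z = 544$ ($z = 4 + 5 \cdot 6 \cdot 6 \left(-1 + 4\right) = 4 + 5 \cdot 36 \cdot 3 = 4 + 180 \cdot 3 = 4 + 540 = 544$)
$x z = 5 \cdot 544 = 2720$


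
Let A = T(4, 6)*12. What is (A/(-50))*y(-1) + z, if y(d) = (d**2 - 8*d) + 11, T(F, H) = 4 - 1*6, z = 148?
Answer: 788/5 ≈ 157.60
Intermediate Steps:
T(F, H) = -2 (T(F, H) = 4 - 6 = -2)
y(d) = 11 + d**2 - 8*d
A = -24 (A = -2*12 = -24)
(A/(-50))*y(-1) + z = (-24/(-50))*(11 + (-1)**2 - 8*(-1)) + 148 = (-24*(-1/50))*(11 + 1 + 8) + 148 = (12/25)*20 + 148 = 48/5 + 148 = 788/5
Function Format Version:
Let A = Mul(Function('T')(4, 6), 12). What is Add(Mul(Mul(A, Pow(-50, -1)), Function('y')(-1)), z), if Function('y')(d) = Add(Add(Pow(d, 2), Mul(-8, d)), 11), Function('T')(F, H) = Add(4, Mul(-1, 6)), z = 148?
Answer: Rational(788, 5) ≈ 157.60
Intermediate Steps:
Function('T')(F, H) = -2 (Function('T')(F, H) = Add(4, -6) = -2)
Function('y')(d) = Add(11, Pow(d, 2), Mul(-8, d))
A = -24 (A = Mul(-2, 12) = -24)
Add(Mul(Mul(A, Pow(-50, -1)), Function('y')(-1)), z) = Add(Mul(Mul(-24, Pow(-50, -1)), Add(11, Pow(-1, 2), Mul(-8, -1))), 148) = Add(Mul(Mul(-24, Rational(-1, 50)), Add(11, 1, 8)), 148) = Add(Mul(Rational(12, 25), 20), 148) = Add(Rational(48, 5), 148) = Rational(788, 5)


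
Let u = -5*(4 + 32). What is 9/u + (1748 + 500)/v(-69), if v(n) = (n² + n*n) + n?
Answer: 35507/189060 ≈ 0.18781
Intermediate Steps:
u = -180 (u = -5*36 = -180)
v(n) = n + 2*n² (v(n) = (n² + n²) + n = 2*n² + n = n + 2*n²)
9/u + (1748 + 500)/v(-69) = 9/(-180) + (1748 + 500)/((-69*(1 + 2*(-69)))) = 9*(-1/180) + 2248/((-69*(1 - 138))) = -1/20 + 2248/((-69*(-137))) = -1/20 + 2248/9453 = 35507/189060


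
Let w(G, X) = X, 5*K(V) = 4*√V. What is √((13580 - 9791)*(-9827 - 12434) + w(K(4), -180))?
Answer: 3*I*√9371901 ≈ 9184.1*I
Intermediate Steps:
K(V) = 4*√V/5 (K(V) = (4*√V)/5 = 4*√V/5)
√((13580 - 9791)*(-9827 - 12434) + w(K(4), -180)) = √((13580 - 9791)*(-9827 - 12434) - 180) = √(3789*(-22261) - 180) = √(-84346929 - 180) = √(-84347109) = 3*I*√9371901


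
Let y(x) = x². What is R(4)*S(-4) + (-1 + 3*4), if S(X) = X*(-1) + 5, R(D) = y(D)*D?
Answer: 587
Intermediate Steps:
R(D) = D³ (R(D) = D²*D = D³)
S(X) = 5 - X (S(X) = -X + 5 = 5 - X)
R(4)*S(-4) + (-1 + 3*4) = 4³*(5 - 1*(-4)) + (-1 + 3*4) = 64*(5 + 4) + (-1 + 12) = 64*9 + 11 = 576 + 11 = 587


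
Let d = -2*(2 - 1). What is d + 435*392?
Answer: 170518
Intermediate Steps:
d = -2 (d = -2*1 = -2)
d + 435*392 = -2 + 435*392 = -2 + 170520 = 170518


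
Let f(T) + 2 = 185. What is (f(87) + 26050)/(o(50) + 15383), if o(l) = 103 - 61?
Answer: 26233/15425 ≈ 1.7007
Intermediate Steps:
o(l) = 42
f(T) = 183 (f(T) = -2 + 185 = 183)
(f(87) + 26050)/(o(50) + 15383) = (183 + 26050)/(42 + 15383) = 26233/15425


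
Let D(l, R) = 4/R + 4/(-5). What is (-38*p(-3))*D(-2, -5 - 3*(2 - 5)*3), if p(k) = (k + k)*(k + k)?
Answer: 46512/55 ≈ 845.67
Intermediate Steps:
p(k) = 4*k**2 (p(k) = (2*k)*(2*k) = 4*k**2)
D(l, R) = -4/5 + 4/R (D(l, R) = 4/R + 4*(-1/5) = 4/R - 4/5 = -4/5 + 4/R)
(-38*p(-3))*D(-2, -5 - 3*(2 - 5)*3) = (-152*(-3)**2)*(-4/5 + 4/(-5 - 3*(2 - 5)*3)) = (-152*9)*(-4/5 + 4/(-5 - 3*(-3)*3)) = (-38*36)*(-4/5 + 4/(-5 + 9*3)) = -1368*(-4/5 + 4/(-5 + 27)) = -1368*(-4/5 + 4/22) = -1368*(-4/5 + 4*(1/22)) = -1368*(-4/5 + 2/11) = -1368*(-34/55) = 46512/55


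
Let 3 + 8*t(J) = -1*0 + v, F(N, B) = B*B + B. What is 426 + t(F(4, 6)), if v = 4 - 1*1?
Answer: 426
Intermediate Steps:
v = 3 (v = 4 - 1 = 3)
F(N, B) = B + B² (F(N, B) = B² + B = B + B²)
t(J) = 0 (t(J) = -3/8 + (-1*0 + 3)/8 = -3/8 + (0 + 3)/8 = -3/8 + (⅛)*3 = -3/8 + 3/8 = 0)
426 + t(F(4, 6)) = 426 + 0 = 426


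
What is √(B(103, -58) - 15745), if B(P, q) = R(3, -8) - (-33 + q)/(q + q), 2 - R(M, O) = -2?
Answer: I*√52955363/58 ≈ 125.47*I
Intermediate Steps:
R(M, O) = 4 (R(M, O) = 2 - 1*(-2) = 2 + 2 = 4)
B(P, q) = 4 - (-33 + q)/(2*q) (B(P, q) = 4 - (-33 + q)/(q + q) = 4 - (-33 + q)/(2*q))
√(B(103, -58) - 15745) = √((½)*(33 + 7*(-58))/(-58) - 15745) = √((½)*(-1/58)*(33 - 406) - 15745) = √((½)*(-1/58)*(-373) - 15745) = √(373/116 - 15745) = √(-1826047/116) = I*√52955363/58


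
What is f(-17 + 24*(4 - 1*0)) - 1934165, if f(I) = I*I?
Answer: -1927924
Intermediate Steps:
f(I) = I**2
f(-17 + 24*(4 - 1*0)) - 1934165 = (-17 + 24*(4 - 1*0))**2 - 1934165 = (-17 + 24*(4 + 0))**2 - 1934165 = (-17 + 24*4)**2 - 1934165 = (-17 + 96)**2 - 1934165 = 79**2 - 1934165 = 6241 - 1934165 = -1927924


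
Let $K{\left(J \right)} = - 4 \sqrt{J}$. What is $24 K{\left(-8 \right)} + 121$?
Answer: $121 - 192 i \sqrt{2} \approx 121.0 - 271.53 i$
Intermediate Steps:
$24 K{\left(-8 \right)} + 121 = 24 \left(- 4 \sqrt{-8}\right) + 121 = 24 \left(- 4 \cdot 2 i \sqrt{2}\right) + 121 = 24 \left(- 8 i \sqrt{2}\right) + 121 = - 192 i \sqrt{2} + 121 = 121 - 192 i \sqrt{2}$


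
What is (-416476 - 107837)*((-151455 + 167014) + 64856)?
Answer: -42162629895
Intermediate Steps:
(-416476 - 107837)*((-151455 + 167014) + 64856) = -524313*(15559 + 64856) = -524313*80415 = -42162629895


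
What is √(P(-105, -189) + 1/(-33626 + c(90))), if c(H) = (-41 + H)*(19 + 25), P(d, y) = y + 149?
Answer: I*√39614467470/31470 ≈ 6.3246*I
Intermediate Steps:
P(d, y) = 149 + y
c(H) = -1804 + 44*H (c(H) = (-41 + H)*44 = -1804 + 44*H)
√(P(-105, -189) + 1/(-33626 + c(90))) = √((149 - 189) + 1/(-33626 + (-1804 + 44*90))) = √(-40 + 1/(-33626 + (-1804 + 3960))) = √(-40 + 1/(-33626 + 2156)) = √(-40 + 1/(-31470)) = √(-40 - 1/31470) = √(-1258801/31470) = I*√39614467470/31470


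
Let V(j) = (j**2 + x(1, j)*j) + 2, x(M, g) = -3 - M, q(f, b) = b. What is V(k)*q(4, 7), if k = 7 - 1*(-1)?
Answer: 238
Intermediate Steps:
k = 8 (k = 7 + 1 = 8)
V(j) = 2 + j**2 - 4*j (V(j) = (j**2 + (-3 - 1*1)*j) + 2 = (j**2 + (-3 - 1)*j) + 2 = (j**2 - 4*j) + 2 = 2 + j**2 - 4*j)
V(k)*q(4, 7) = (2 + 8**2 - 4*8)*7 = (2 + 64 - 32)*7 = 34*7 = 238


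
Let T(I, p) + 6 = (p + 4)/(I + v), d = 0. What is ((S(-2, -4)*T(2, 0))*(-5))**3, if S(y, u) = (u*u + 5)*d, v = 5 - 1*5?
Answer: 0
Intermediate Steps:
v = 0 (v = 5 - 5 = 0)
S(y, u) = 0 (S(y, u) = (u*u + 5)*0 = (u**2 + 5)*0 = (5 + u**2)*0 = 0)
T(I, p) = -6 + (4 + p)/I (T(I, p) = -6 + (p + 4)/(I + 0) = -6 + (4 + p)/I)
((S(-2, -4)*T(2, 0))*(-5))**3 = ((0*((4 + 0 - 6*2)/2))*(-5))**3 = ((0*((4 + 0 - 12)/2))*(-5))**3 = ((0*((1/2)*(-8)))*(-5))**3 = ((0*(-4))*(-5))**3 = (0*(-5))**3 = 0**3 = 0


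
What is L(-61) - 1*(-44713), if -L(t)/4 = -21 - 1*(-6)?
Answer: 44773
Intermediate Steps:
L(t) = 60 (L(t) = -4*(-21 - 1*(-6)) = -4*(-21 + 6) = -4*(-15) = 60)
L(-61) - 1*(-44713) = 60 - 1*(-44713) = 60 + 44713 = 44773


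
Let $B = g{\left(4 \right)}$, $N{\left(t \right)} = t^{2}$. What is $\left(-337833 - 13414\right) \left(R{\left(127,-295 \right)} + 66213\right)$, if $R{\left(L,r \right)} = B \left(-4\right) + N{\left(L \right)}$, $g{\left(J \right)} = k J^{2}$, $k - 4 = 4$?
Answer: $-28742542010$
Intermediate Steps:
$k = 8$ ($k = 4 + 4 = 8$)
$g{\left(J \right)} = 8 J^{2}$
$B = 128$ ($B = 8 \cdot 4^{2} = 8 \cdot 16 = 128$)
$R{\left(L,r \right)} = -512 + L^{2}$ ($R{\left(L,r \right)} = 128 \left(-4\right) + L^{2} = -512 + L^{2}$)
$\left(-337833 - 13414\right) \left(R{\left(127,-295 \right)} + 66213\right) = \left(-337833 - 13414\right) \left(\left(-512 + 127^{2}\right) + 66213\right) = - 351247 \left(\left(-512 + 16129\right) + 66213\right) = - 351247 \left(15617 + 66213\right) = \left(-351247\right) 81830 = -28742542010$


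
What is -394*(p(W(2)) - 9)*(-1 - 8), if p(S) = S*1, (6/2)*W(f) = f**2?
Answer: -27186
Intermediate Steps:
W(f) = f**2/3
p(S) = S
-394*(p(W(2)) - 9)*(-1 - 8) = -394*((1/3)*2**2 - 9)*(-1 - 8) = -394*((1/3)*4 - 9)*(-9) = -394*(4/3 - 9)*(-9) = -(-9062)*(-9)/3 = -394*69 = -27186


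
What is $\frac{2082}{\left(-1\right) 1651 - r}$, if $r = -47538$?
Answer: $\frac{2082}{45887} \approx 0.045372$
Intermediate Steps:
$\frac{2082}{\left(-1\right) 1651 - r} = \frac{2082}{\left(-1\right) 1651 - -47538} = \frac{2082}{-1651 + 47538} = \frac{2082}{45887}$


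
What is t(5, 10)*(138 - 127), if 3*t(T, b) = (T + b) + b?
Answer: 275/3 ≈ 91.667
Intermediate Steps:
t(T, b) = T/3 + 2*b/3 (t(T, b) = ((T + b) + b)/3 = (T + 2*b)/3 = T/3 + 2*b/3)
t(5, 10)*(138 - 127) = ((⅓)*5 + (⅔)*10)*(138 - 127) = (5/3 + 20/3)*11 = (25/3)*11 = 275/3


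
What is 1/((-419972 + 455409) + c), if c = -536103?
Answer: -1/500666 ≈ -1.9973e-6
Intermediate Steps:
1/((-419972 + 455409) + c) = 1/((-419972 + 455409) - 536103) = 1/(35437 - 536103) = 1/(-500666) = -1/500666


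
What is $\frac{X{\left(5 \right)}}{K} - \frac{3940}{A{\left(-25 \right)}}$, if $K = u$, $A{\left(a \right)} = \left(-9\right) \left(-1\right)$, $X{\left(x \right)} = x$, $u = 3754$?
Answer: $- \frac{14790715}{33786} \approx -437.78$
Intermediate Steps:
$A{\left(a \right)} = 9$
$K = 3754$
$\frac{X{\left(5 \right)}}{K} - \frac{3940}{A{\left(-25 \right)}} = \frac{5}{3754} - \frac{3940}{9} = - \frac{14790715}{33786}$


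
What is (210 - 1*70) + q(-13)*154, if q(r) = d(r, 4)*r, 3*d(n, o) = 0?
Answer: 140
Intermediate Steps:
d(n, o) = 0 (d(n, o) = (⅓)*0 = 0)
q(r) = 0 (q(r) = 0*r = 0)
(210 - 1*70) + q(-13)*154 = (210 - 1*70) + 0*154 = (210 - 70) + 0 = 140 + 0 = 140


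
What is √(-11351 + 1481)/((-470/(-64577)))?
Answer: 64577*I*√9870/470 ≈ 13650.0*I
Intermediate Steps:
√(-11351 + 1481)/((-470/(-64577))) = √(-9870)/((-470*(-1/64577))) = (I*√9870)/(470/64577) = (I*√9870)*(64577/470) = 64577*I*√9870/470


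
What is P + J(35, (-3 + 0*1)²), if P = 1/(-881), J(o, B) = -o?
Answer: -30836/881 ≈ -35.001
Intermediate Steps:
P = -1/881 ≈ -0.0011351
P + J(35, (-3 + 0*1)²) = -1/881 - 1*35 = -1/881 - 35 = -30836/881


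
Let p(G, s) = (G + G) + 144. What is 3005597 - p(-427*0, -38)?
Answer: 3005453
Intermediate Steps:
p(G, s) = 144 + 2*G (p(G, s) = 2*G + 144 = 144 + 2*G)
3005597 - p(-427*0, -38) = 3005597 - (144 + 2*(-427*0)) = 3005597 - (144 + 2*0) = 3005597 - (144 + 0) = 3005597 - 1*144 = 3005597 - 144 = 3005453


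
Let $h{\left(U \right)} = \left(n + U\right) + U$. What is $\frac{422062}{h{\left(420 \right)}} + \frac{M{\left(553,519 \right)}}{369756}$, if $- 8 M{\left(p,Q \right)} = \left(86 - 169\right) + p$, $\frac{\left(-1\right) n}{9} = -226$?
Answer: $\frac{104039858683}{708452496} \approx 146.85$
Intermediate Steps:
$n = 2034$ ($n = \left(-9\right) \left(-226\right) = 2034$)
$M{\left(p,Q \right)} = \frac{83}{8} - \frac{p}{8}$ ($M{\left(p,Q \right)} = - \frac{\left(86 - 169\right) + p}{8} = - \frac{-83 + p}{8} = \frac{83}{8} - \frac{p}{8}$)
$h{\left(U \right)} = 2034 + 2 U$ ($h{\left(U \right)} = \left(2034 + U\right) + U = 2034 + 2 U$)
$\frac{422062}{h{\left(420 \right)}} + \frac{M{\left(553,519 \right)}}{369756} = \frac{422062}{2034 + 2 \cdot 420} + \frac{\frac{83}{8} - \frac{553}{8}}{369756} = \frac{422062}{2034 + 840} + \left(\frac{83}{8} - \frac{553}{8}\right) \frac{1}{369756} = \frac{422062}{2874} - \frac{235}{1479024} = 422062 \cdot \frac{1}{2874} - \frac{235}{1479024} = \frac{211031}{1437} - \frac{235}{1479024} = \frac{104039858683}{708452496}$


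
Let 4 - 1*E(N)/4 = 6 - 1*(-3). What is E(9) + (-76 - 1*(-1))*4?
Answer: -320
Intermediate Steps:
E(N) = -20 (E(N) = 16 - 4*(6 - 1*(-3)) = 16 - 4*(6 + 3) = 16 - 4*9 = 16 - 36 = -20)
E(9) + (-76 - 1*(-1))*4 = -20 + (-76 - 1*(-1))*4 = -20 + (-76 + 1)*4 = -20 - 75*4 = -20 - 300 = -320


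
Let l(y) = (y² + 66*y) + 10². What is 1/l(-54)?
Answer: -1/548 ≈ -0.0018248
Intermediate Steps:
l(y) = 100 + y² + 66*y (l(y) = (y² + 66*y) + 100 = 100 + y² + 66*y)
1/l(-54) = 1/(100 + (-54)² + 66*(-54)) = 1/(100 + 2916 - 3564) = 1/(-548) = -1/548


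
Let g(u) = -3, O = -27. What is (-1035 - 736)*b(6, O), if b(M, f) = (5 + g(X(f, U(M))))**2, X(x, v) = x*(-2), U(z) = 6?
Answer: -7084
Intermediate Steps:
X(x, v) = -2*x
b(M, f) = 4 (b(M, f) = (5 - 3)**2 = 2**2 = 4)
(-1035 - 736)*b(6, O) = (-1035 - 736)*4 = -1771*4 = -7084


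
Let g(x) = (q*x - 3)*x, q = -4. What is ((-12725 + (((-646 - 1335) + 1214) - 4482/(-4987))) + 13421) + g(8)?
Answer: -1745955/4987 ≈ -350.10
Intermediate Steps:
g(x) = x*(-3 - 4*x) (g(x) = (-4*x - 3)*x = (-3 - 4*x)*x = x*(-3 - 4*x))
((-12725 + (((-646 - 1335) + 1214) - 4482/(-4987))) + 13421) + g(8) = ((-12725 + (((-646 - 1335) + 1214) - 4482/(-4987))) + 13421) - 1*8*(3 + 4*8) = ((-12725 + ((-1981 + 1214) - 4482*(-1)/4987)) + 13421) - 1*8*(3 + 32) = ((-12725 + (-767 - 1*(-4482/4987))) + 13421) - 1*8*35 = ((-12725 + (-767 + 4482/4987)) + 13421) - 280 = ((-12725 - 3820547/4987) + 13421) - 280 = (-67280122/4987 + 13421) - 280 = -349595/4987 - 280 = -1745955/4987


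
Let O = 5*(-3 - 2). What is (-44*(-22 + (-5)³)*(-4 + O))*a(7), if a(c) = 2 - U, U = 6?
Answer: 750288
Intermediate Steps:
O = -25 (O = 5*(-5) = -25)
a(c) = -4 (a(c) = 2 - 1*6 = 2 - 6 = -4)
(-44*(-22 + (-5)³)*(-4 + O))*a(7) = -44*(-22 + (-5)³)*(-4 - 25)*(-4) = -44*(-22 - 125)*(-29)*(-4) = -(-6468)*(-29)*(-4) = -44*4263*(-4) = -187572*(-4) = 750288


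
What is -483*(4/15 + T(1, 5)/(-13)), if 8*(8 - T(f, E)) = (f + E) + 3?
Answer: 65849/520 ≈ 126.63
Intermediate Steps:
T(f, E) = 61/8 - E/8 - f/8 (T(f, E) = 8 - ((f + E) + 3)/8 = 8 - ((E + f) + 3)/8 = 8 - (3 + E + f)/8 = 8 + (-3/8 - E/8 - f/8) = 61/8 - E/8 - f/8)
-483*(4/15 + T(1, 5)/(-13)) = -483*(4/15 + (61/8 - ⅛*5 - ⅛*1)/(-13)) = -483*(4*(1/15) + (61/8 - 5/8 - ⅛)*(-1/13)) = -483*(4/15 + (55/8)*(-1/13)) = -483*(4/15 - 55/104) = -483*(-409/1560) = 65849/520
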